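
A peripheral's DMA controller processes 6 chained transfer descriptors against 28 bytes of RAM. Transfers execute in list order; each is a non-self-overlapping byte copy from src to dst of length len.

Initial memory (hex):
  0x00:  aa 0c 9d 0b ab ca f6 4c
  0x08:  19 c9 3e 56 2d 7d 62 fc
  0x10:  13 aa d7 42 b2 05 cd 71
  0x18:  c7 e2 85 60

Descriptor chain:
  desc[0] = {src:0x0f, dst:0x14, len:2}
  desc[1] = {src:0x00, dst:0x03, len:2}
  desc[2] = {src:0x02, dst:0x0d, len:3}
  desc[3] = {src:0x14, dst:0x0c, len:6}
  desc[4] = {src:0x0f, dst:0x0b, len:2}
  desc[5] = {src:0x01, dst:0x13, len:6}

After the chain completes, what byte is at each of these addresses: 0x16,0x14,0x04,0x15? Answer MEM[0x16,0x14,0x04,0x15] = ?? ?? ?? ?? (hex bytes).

[0] 0x0f->0x14 len=2 : fc 13
[1] 0x00->0x03 len=2 : aa 0c
[2] 0x02->0x0d len=3 : 9d aa 0c
[3] 0x14->0x0c len=6 : fc 13 cd 71 c7 e2
[4] 0x0f->0x0b len=2 : 71 c7
[5] 0x01->0x13 len=6 : 0c 9d aa 0c ca f6
query mem[0x16]=0x0c, mem[0x14]=0x9d, mem[0x04]=0x0c, mem[0x15]=0xaa

MEM[0x16,0x14,0x04,0x15] = 0c 9d 0c aa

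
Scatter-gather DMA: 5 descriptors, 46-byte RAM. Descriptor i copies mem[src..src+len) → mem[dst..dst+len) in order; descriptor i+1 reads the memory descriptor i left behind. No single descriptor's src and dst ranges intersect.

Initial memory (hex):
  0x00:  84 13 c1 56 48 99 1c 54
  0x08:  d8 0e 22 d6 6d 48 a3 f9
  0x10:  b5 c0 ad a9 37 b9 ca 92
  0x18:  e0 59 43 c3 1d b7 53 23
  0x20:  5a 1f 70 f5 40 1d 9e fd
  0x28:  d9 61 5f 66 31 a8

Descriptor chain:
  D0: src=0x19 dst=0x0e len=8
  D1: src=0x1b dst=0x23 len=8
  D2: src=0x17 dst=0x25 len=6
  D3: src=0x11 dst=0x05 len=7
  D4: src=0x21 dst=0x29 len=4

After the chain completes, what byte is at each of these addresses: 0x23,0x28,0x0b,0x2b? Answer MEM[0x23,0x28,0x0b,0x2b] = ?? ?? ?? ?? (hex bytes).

MEM[0x23,0x28,0x0b,0x2b] = c3 43 92 c3

  after D0: wrote 8B at 0x0e = 5943c31db753235a
  after D1: wrote 8B at 0x23 = c31db753235a1f70
  after D2: wrote 6B at 0x25 = 92e05943c31d
  after D3: wrote 7B at 0x05 = 1db753235aca92
  after D4: wrote 4B at 0x29 = 1f70c31d
query mem[0x23]=0xc3, mem[0x28]=0x43, mem[0x0b]=0x92, mem[0x2b]=0xc3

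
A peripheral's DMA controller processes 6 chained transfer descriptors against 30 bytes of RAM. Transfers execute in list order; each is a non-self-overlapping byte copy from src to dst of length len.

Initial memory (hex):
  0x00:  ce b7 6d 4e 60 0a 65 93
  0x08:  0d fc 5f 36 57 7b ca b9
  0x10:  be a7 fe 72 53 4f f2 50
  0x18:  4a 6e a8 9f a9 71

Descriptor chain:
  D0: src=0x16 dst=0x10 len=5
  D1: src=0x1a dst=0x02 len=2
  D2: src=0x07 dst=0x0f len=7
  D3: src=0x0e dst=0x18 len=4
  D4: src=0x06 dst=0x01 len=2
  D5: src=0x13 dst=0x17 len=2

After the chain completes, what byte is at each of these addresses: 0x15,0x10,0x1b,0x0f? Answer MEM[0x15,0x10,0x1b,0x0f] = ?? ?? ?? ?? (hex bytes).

MEM[0x15,0x10,0x1b,0x0f] = 7b 0d fc 93

[0] 0x16->0x10 len=5 : f2 50 4a 6e a8
[1] 0x1a->0x02 len=2 : a8 9f
[2] 0x07->0x0f len=7 : 93 0d fc 5f 36 57 7b
[3] 0x0e->0x18 len=4 : ca 93 0d fc
[4] 0x06->0x01 len=2 : 65 93
[5] 0x13->0x17 len=2 : 36 57
query mem[0x15]=0x7b, mem[0x10]=0x0d, mem[0x1b]=0xfc, mem[0x0f]=0x93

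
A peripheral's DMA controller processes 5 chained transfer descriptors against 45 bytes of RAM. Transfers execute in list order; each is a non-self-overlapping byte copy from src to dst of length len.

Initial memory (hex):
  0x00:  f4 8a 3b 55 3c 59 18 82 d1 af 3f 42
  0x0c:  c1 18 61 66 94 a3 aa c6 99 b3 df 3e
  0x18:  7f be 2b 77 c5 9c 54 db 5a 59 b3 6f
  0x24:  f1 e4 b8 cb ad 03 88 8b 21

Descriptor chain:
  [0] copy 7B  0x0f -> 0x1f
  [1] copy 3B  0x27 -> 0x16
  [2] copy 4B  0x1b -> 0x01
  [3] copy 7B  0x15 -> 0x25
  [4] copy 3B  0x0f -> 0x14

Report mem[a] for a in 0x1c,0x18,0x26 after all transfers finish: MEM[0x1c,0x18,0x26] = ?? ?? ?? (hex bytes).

D0: mem[0x1f..0x25] <- [66 94 a3 aa c6 99 b3]
D1: mem[0x16..0x18] <- [cb ad 03]
D2: mem[0x01..0x04] <- [77 c5 9c 54]
D3: mem[0x25..0x2b] <- [b3 cb ad 03 be 2b 77]
D4: mem[0x14..0x16] <- [66 94 a3]
query mem[0x1c]=0xc5, mem[0x18]=0x03, mem[0x26]=0xcb

MEM[0x1c,0x18,0x26] = c5 03 cb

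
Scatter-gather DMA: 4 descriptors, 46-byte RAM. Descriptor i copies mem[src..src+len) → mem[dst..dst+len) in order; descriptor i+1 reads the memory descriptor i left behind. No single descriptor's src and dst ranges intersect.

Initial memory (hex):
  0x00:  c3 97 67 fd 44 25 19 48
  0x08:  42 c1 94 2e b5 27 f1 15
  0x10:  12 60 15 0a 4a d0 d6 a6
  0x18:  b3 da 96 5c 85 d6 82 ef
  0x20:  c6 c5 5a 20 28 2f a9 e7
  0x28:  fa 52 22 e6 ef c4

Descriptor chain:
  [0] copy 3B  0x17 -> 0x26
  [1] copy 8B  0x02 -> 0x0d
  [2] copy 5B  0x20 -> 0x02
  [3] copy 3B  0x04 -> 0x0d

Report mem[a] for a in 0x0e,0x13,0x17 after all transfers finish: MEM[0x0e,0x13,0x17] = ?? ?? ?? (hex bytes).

MEM[0x0e,0x13,0x17] = 20 42 a6

  after D0: wrote 3B at 0x26 = a6b3da
  after D1: wrote 8B at 0x0d = 67fd4425194842c1
  after D2: wrote 5B at 0x02 = c6c55a2028
  after D3: wrote 3B at 0x0d = 5a2028
query mem[0x0e]=0x20, mem[0x13]=0x42, mem[0x17]=0xa6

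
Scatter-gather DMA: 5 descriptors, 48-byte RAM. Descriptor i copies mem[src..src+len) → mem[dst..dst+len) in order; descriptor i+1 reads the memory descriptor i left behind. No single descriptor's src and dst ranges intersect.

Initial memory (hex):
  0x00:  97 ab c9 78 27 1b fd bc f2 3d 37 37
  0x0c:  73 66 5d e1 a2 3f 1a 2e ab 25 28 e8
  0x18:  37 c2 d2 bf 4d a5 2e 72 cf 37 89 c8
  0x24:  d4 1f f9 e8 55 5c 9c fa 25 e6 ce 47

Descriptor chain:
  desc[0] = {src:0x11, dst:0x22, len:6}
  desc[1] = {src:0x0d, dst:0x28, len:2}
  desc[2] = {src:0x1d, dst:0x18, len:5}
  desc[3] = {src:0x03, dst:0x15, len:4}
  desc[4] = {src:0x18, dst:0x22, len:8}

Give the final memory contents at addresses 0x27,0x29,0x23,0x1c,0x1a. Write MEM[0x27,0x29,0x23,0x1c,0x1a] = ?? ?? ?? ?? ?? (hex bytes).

MEM[0x27,0x29,0x23,0x1c,0x1a] = a5 72 2e 37 72

  after D0: wrote 6B at 0x22 = 3f1a2eab2528
  after D1: wrote 2B at 0x28 = 665d
  after D2: wrote 5B at 0x18 = a52e72cf37
  after D3: wrote 4B at 0x15 = 78271bfd
  after D4: wrote 8B at 0x22 = fd2e72cf37a52e72
query mem[0x27]=0xa5, mem[0x29]=0x72, mem[0x23]=0x2e, mem[0x1c]=0x37, mem[0x1a]=0x72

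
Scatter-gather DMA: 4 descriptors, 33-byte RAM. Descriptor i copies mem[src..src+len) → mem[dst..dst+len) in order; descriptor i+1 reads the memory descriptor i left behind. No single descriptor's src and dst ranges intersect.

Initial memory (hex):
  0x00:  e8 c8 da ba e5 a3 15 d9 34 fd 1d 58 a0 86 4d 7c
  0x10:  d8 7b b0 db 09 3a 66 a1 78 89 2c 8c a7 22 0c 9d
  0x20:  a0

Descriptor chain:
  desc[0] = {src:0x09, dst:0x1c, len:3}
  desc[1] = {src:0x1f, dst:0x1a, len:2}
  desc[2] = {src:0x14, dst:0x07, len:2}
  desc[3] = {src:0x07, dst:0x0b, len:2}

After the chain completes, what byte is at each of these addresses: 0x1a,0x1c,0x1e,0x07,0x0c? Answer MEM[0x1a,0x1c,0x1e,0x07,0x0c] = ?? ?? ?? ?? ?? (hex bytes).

MEM[0x1a,0x1c,0x1e,0x07,0x0c] = 9d fd 58 09 3a

  after D0: wrote 3B at 0x1c = fd1d58
  after D1: wrote 2B at 0x1a = 9da0
  after D2: wrote 2B at 0x07 = 093a
  after D3: wrote 2B at 0x0b = 093a
query mem[0x1a]=0x9d, mem[0x1c]=0xfd, mem[0x1e]=0x58, mem[0x07]=0x09, mem[0x0c]=0x3a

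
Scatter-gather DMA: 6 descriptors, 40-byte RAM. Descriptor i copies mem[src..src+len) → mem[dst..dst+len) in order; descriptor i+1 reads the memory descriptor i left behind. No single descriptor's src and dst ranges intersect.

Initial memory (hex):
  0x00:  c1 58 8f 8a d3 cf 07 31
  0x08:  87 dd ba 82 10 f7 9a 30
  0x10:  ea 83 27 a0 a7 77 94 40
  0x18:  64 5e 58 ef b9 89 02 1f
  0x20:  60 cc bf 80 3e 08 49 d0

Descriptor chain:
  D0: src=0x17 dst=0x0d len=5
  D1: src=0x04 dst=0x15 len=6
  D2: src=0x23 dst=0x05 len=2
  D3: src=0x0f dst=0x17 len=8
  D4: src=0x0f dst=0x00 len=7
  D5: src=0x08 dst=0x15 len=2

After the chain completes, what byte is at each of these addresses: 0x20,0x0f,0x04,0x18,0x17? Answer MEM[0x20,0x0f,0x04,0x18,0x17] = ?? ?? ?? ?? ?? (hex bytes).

MEM[0x20,0x0f,0x04,0x18,0x17] = 60 5e a0 58 5e

#0 dst[0x0d+5] := {0x40,0x64,0x5e,0x58,0xef}
#1 dst[0x15+6] := {0xd3,0xcf,0x07,0x31,0x87,0xdd}
#2 dst[0x05+2] := {0x80,0x3e}
#3 dst[0x17+8] := {0x5e,0x58,0xef,0x27,0xa0,0xa7,0xd3,0xcf}
#4 dst[0x00+7] := {0x5e,0x58,0xef,0x27,0xa0,0xa7,0xd3}
#5 dst[0x15+2] := {0x87,0xdd}
query mem[0x20]=0x60, mem[0x0f]=0x5e, mem[0x04]=0xa0, mem[0x18]=0x58, mem[0x17]=0x5e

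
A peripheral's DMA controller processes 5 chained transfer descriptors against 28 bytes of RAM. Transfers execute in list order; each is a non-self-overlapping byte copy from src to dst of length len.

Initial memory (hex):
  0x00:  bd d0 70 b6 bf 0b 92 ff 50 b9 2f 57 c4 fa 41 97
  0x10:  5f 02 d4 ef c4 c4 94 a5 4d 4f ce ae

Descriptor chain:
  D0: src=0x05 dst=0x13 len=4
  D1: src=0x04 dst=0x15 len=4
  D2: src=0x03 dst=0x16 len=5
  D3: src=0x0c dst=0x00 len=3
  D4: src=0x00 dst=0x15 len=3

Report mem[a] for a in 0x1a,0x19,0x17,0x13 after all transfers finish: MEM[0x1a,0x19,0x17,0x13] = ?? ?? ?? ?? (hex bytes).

MEM[0x1a,0x19,0x17,0x13] = ff 92 41 0b

  after D0: wrote 4B at 0x13 = 0b92ff50
  after D1: wrote 4B at 0x15 = bf0b92ff
  after D2: wrote 5B at 0x16 = b6bf0b92ff
  after D3: wrote 3B at 0x00 = c4fa41
  after D4: wrote 3B at 0x15 = c4fa41
query mem[0x1a]=0xff, mem[0x19]=0x92, mem[0x17]=0x41, mem[0x13]=0x0b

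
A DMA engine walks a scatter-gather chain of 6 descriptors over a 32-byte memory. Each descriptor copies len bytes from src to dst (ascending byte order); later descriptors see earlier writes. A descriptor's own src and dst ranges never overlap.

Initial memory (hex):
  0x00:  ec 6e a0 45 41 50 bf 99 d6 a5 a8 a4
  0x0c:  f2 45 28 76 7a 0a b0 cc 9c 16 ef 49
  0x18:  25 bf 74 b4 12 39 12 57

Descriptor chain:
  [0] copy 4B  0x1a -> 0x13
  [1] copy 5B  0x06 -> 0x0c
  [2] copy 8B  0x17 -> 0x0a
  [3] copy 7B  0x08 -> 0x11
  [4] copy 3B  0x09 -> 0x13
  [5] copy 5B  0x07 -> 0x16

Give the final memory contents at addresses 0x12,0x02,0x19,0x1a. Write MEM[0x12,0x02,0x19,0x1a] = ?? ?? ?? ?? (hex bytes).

D0: mem[0x13..0x16] <- [74 b4 12 39]
D1: mem[0x0c..0x10] <- [bf 99 d6 a5 a8]
D2: mem[0x0a..0x11] <- [49 25 bf 74 b4 12 39 12]
D3: mem[0x11..0x17] <- [d6 a5 49 25 bf 74 b4]
D4: mem[0x13..0x15] <- [a5 49 25]
D5: mem[0x16..0x1a] <- [99 d6 a5 49 25]
query mem[0x12]=0xa5, mem[0x02]=0xa0, mem[0x19]=0x49, mem[0x1a]=0x25

MEM[0x12,0x02,0x19,0x1a] = a5 a0 49 25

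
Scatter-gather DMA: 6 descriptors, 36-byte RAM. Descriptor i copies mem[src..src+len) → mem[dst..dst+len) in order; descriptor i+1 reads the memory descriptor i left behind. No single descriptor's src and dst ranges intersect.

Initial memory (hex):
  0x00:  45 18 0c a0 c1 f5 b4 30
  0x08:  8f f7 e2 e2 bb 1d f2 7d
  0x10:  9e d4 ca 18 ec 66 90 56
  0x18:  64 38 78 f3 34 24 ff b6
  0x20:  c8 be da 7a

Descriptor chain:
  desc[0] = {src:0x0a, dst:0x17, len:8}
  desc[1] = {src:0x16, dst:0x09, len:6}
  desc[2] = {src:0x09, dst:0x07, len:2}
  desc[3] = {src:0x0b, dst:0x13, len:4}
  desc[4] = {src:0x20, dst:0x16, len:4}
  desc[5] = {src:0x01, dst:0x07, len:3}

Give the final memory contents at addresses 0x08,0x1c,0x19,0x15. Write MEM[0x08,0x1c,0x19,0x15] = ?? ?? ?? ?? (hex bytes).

D0: mem[0x17..0x1e] <- [e2 e2 bb 1d f2 7d 9e d4]
D1: mem[0x09..0x0e] <- [90 e2 e2 bb 1d f2]
D2: mem[0x07..0x08] <- [90 e2]
D3: mem[0x13..0x16] <- [e2 bb 1d f2]
D4: mem[0x16..0x19] <- [c8 be da 7a]
D5: mem[0x07..0x09] <- [18 0c a0]
query mem[0x08]=0x0c, mem[0x1c]=0x7d, mem[0x19]=0x7a, mem[0x15]=0x1d

MEM[0x08,0x1c,0x19,0x15] = 0c 7d 7a 1d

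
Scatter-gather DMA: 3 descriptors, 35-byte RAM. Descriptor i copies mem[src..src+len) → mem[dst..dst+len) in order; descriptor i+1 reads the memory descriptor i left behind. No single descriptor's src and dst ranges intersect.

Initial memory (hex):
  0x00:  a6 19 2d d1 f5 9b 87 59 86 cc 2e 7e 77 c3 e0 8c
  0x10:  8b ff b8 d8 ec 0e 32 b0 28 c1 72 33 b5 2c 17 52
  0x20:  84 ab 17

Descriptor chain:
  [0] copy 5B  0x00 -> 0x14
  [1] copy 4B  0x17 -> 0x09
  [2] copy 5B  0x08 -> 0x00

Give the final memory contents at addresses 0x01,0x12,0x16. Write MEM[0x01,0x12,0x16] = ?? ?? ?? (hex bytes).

MEM[0x01,0x12,0x16] = d1 b8 2d

D0: mem[0x14..0x18] <- [a6 19 2d d1 f5]
D1: mem[0x09..0x0c] <- [d1 f5 c1 72]
D2: mem[0x00..0x04] <- [86 d1 f5 c1 72]
query mem[0x01]=0xd1, mem[0x12]=0xb8, mem[0x16]=0x2d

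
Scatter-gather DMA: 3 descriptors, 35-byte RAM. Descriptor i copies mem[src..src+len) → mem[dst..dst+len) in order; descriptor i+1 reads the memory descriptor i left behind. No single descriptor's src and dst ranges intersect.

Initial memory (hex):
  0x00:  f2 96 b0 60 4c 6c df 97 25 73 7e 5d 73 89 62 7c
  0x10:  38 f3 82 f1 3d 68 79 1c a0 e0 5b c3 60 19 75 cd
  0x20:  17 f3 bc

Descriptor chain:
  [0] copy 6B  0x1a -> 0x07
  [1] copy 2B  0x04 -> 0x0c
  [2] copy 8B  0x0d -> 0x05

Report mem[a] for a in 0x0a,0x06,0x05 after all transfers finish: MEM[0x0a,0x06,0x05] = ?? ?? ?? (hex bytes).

MEM[0x0a,0x06,0x05] = 82 62 6c

D0: mem[0x07..0x0c] <- [5b c3 60 19 75 cd]
D1: mem[0x0c..0x0d] <- [4c 6c]
D2: mem[0x05..0x0c] <- [6c 62 7c 38 f3 82 f1 3d]
query mem[0x0a]=0x82, mem[0x06]=0x62, mem[0x05]=0x6c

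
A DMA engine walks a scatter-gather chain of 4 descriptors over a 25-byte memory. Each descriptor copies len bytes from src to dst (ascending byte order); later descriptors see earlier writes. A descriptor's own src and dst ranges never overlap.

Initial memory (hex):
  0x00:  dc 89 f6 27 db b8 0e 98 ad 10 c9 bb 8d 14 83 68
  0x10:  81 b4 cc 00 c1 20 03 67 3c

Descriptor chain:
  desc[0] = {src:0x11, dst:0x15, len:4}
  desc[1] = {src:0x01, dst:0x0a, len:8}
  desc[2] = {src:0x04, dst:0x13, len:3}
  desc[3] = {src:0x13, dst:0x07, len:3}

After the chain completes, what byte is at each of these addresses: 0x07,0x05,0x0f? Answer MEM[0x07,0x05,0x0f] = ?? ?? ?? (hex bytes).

MEM[0x07,0x05,0x0f] = db b8 0e

D0: mem[0x15..0x18] <- [b4 cc 00 c1]
D1: mem[0x0a..0x11] <- [89 f6 27 db b8 0e 98 ad]
D2: mem[0x13..0x15] <- [db b8 0e]
D3: mem[0x07..0x09] <- [db b8 0e]
query mem[0x07]=0xdb, mem[0x05]=0xb8, mem[0x0f]=0x0e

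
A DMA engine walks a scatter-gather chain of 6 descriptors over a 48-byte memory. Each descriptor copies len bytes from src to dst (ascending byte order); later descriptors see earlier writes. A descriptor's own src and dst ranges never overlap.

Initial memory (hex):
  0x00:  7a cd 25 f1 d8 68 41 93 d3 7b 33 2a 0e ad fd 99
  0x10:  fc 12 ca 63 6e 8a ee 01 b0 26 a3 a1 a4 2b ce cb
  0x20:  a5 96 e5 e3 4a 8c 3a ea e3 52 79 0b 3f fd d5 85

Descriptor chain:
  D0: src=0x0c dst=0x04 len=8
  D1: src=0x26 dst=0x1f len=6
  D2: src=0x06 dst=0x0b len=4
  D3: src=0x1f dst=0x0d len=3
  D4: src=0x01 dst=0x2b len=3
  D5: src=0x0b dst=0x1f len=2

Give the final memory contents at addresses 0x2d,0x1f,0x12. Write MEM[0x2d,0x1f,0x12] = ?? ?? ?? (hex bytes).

MEM[0x2d,0x1f,0x12] = f1 fd ca

[0] 0x0c->0x04 len=8 : 0e ad fd 99 fc 12 ca 63
[1] 0x26->0x1f len=6 : 3a ea e3 52 79 0b
[2] 0x06->0x0b len=4 : fd 99 fc 12
[3] 0x1f->0x0d len=3 : 3a ea e3
[4] 0x01->0x2b len=3 : cd 25 f1
[5] 0x0b->0x1f len=2 : fd 99
query mem[0x2d]=0xf1, mem[0x1f]=0xfd, mem[0x12]=0xca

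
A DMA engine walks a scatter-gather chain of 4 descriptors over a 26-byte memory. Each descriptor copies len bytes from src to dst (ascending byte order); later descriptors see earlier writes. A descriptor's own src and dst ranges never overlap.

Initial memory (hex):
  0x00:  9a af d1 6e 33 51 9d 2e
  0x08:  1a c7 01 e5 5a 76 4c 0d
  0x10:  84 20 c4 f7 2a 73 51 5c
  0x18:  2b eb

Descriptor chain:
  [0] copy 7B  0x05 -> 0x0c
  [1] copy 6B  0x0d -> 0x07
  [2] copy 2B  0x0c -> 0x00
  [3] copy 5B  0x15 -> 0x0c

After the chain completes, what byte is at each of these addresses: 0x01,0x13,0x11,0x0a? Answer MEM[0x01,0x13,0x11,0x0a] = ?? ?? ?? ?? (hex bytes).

[0] 0x05->0x0c len=7 : 51 9d 2e 1a c7 01 e5
[1] 0x0d->0x07 len=6 : 9d 2e 1a c7 01 e5
[2] 0x0c->0x00 len=2 : e5 9d
[3] 0x15->0x0c len=5 : 73 51 5c 2b eb
query mem[0x01]=0x9d, mem[0x13]=0xf7, mem[0x11]=0x01, mem[0x0a]=0xc7

MEM[0x01,0x13,0x11,0x0a] = 9d f7 01 c7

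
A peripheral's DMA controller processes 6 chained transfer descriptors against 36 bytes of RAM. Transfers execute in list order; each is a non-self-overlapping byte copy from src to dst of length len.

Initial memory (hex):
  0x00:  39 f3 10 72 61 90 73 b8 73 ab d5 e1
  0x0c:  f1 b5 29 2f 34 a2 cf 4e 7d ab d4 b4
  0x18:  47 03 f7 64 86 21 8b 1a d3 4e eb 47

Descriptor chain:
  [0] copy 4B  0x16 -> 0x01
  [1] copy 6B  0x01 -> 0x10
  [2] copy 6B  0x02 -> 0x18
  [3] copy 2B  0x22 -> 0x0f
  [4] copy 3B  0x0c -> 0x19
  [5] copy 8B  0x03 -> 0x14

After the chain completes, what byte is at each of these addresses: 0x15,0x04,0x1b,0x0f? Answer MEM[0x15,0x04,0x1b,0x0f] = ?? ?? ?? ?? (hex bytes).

MEM[0x15,0x04,0x1b,0x0f] = 03 03 d5 eb

D0: mem[0x01..0x04] <- [d4 b4 47 03]
D1: mem[0x10..0x15] <- [d4 b4 47 03 90 73]
D2: mem[0x18..0x1d] <- [b4 47 03 90 73 b8]
D3: mem[0x0f..0x10] <- [eb 47]
D4: mem[0x19..0x1b] <- [f1 b5 29]
D5: mem[0x14..0x1b] <- [47 03 90 73 b8 73 ab d5]
query mem[0x15]=0x03, mem[0x04]=0x03, mem[0x1b]=0xd5, mem[0x0f]=0xeb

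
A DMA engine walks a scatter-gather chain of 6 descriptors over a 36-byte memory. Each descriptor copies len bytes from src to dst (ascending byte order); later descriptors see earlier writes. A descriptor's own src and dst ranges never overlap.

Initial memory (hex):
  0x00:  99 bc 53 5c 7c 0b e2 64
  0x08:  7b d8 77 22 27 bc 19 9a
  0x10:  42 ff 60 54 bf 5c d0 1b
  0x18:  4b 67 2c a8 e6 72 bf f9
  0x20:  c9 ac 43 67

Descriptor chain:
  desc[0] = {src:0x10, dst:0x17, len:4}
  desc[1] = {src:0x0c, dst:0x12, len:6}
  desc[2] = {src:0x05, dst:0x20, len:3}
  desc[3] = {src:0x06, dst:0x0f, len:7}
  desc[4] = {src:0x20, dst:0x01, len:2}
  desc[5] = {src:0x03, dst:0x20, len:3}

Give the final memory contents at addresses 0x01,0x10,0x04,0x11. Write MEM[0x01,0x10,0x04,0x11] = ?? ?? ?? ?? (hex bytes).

[0] 0x10->0x17 len=4 : 42 ff 60 54
[1] 0x0c->0x12 len=6 : 27 bc 19 9a 42 ff
[2] 0x05->0x20 len=3 : 0b e2 64
[3] 0x06->0x0f len=7 : e2 64 7b d8 77 22 27
[4] 0x20->0x01 len=2 : 0b e2
[5] 0x03->0x20 len=3 : 5c 7c 0b
query mem[0x01]=0x0b, mem[0x10]=0x64, mem[0x04]=0x7c, mem[0x11]=0x7b

MEM[0x01,0x10,0x04,0x11] = 0b 64 7c 7b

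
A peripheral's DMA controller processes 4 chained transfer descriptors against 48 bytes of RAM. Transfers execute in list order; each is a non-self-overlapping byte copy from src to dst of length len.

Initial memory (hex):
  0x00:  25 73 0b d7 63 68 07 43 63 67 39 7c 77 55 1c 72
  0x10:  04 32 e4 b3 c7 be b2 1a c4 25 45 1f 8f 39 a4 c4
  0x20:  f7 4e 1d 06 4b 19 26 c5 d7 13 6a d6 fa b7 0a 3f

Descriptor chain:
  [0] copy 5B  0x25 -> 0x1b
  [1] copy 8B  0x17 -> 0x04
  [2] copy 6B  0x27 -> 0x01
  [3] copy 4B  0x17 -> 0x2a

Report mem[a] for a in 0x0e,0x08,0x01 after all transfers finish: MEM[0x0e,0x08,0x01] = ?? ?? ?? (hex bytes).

D0: mem[0x1b..0x1f] <- [19 26 c5 d7 13]
D1: mem[0x04..0x0b] <- [1a c4 25 45 19 26 c5 d7]
D2: mem[0x01..0x06] <- [c5 d7 13 6a d6 fa]
D3: mem[0x2a..0x2d] <- [1a c4 25 45]
query mem[0x0e]=0x1c, mem[0x08]=0x19, mem[0x01]=0xc5

MEM[0x0e,0x08,0x01] = 1c 19 c5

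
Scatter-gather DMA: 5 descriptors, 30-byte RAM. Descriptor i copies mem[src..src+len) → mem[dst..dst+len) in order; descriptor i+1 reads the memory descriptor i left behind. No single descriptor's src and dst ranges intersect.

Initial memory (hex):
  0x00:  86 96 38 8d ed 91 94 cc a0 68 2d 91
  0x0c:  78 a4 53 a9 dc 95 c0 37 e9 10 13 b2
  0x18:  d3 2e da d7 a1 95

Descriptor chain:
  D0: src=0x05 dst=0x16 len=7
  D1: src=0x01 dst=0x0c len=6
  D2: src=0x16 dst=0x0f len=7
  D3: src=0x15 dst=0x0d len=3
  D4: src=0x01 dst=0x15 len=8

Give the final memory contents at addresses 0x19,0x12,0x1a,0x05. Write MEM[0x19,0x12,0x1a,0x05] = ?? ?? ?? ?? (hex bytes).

[0] 0x05->0x16 len=7 : 91 94 cc a0 68 2d 91
[1] 0x01->0x0c len=6 : 96 38 8d ed 91 94
[2] 0x16->0x0f len=7 : 91 94 cc a0 68 2d 91
[3] 0x15->0x0d len=3 : 91 91 94
[4] 0x01->0x15 len=8 : 96 38 8d ed 91 94 cc a0
query mem[0x19]=0x91, mem[0x12]=0xa0, mem[0x1a]=0x94, mem[0x05]=0x91

MEM[0x19,0x12,0x1a,0x05] = 91 a0 94 91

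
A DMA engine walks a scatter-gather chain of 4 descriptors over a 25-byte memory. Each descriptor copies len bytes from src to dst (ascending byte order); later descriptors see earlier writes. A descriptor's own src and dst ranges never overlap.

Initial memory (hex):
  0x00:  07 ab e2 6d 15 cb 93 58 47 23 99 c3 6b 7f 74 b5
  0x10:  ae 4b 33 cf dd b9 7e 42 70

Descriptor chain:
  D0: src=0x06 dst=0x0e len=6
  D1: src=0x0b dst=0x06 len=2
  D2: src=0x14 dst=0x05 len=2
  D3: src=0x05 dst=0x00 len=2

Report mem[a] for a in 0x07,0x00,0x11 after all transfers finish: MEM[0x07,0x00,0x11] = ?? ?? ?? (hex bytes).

D0: mem[0x0e..0x13] <- [93 58 47 23 99 c3]
D1: mem[0x06..0x07] <- [c3 6b]
D2: mem[0x05..0x06] <- [dd b9]
D3: mem[0x00..0x01] <- [dd b9]
query mem[0x07]=0x6b, mem[0x00]=0xdd, mem[0x11]=0x23

MEM[0x07,0x00,0x11] = 6b dd 23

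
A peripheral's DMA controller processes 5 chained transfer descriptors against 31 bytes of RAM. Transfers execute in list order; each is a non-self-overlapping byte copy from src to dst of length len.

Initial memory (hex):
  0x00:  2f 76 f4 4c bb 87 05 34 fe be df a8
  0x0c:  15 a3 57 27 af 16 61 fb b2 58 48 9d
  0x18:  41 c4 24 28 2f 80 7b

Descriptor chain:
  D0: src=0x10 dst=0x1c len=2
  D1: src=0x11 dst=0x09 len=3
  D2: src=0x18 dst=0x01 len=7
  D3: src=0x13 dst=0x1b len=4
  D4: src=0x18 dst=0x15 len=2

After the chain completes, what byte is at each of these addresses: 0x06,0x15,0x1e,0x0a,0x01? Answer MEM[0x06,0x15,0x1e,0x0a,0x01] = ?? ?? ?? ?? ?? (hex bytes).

[0] 0x10->0x1c len=2 : af 16
[1] 0x11->0x09 len=3 : 16 61 fb
[2] 0x18->0x01 len=7 : 41 c4 24 28 af 16 7b
[3] 0x13->0x1b len=4 : fb b2 58 48
[4] 0x18->0x15 len=2 : 41 c4
query mem[0x06]=0x16, mem[0x15]=0x41, mem[0x1e]=0x48, mem[0x0a]=0x61, mem[0x01]=0x41

MEM[0x06,0x15,0x1e,0x0a,0x01] = 16 41 48 61 41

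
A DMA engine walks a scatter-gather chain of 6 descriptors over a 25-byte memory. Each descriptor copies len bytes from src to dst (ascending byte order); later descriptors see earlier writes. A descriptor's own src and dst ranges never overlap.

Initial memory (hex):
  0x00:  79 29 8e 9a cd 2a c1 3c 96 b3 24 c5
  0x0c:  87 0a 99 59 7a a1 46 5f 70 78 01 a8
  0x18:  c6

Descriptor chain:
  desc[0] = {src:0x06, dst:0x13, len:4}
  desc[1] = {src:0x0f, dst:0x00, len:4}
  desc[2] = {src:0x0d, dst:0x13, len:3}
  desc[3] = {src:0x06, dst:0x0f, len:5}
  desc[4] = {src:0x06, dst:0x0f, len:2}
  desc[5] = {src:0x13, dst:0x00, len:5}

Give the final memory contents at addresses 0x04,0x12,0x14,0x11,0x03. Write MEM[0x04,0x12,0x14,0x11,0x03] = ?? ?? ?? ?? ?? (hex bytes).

MEM[0x04,0x12,0x14,0x11,0x03] = a8 b3 99 96 b3

[0] 0x06->0x13 len=4 : c1 3c 96 b3
[1] 0x0f->0x00 len=4 : 59 7a a1 46
[2] 0x0d->0x13 len=3 : 0a 99 59
[3] 0x06->0x0f len=5 : c1 3c 96 b3 24
[4] 0x06->0x0f len=2 : c1 3c
[5] 0x13->0x00 len=5 : 24 99 59 b3 a8
query mem[0x04]=0xa8, mem[0x12]=0xb3, mem[0x14]=0x99, mem[0x11]=0x96, mem[0x03]=0xb3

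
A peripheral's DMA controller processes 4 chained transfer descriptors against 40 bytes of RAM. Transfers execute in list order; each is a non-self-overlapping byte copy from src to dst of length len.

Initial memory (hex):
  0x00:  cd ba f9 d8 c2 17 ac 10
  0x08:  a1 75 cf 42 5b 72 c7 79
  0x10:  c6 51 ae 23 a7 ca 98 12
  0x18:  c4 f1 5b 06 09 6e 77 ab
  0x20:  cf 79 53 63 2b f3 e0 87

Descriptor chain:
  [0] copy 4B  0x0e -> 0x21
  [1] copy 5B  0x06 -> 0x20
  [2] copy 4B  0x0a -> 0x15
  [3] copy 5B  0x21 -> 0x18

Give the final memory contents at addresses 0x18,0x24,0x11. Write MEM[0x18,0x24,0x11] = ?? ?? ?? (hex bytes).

#0 dst[0x21+4] := {0xc7,0x79,0xc6,0x51}
#1 dst[0x20+5] := {0xac,0x10,0xa1,0x75,0xcf}
#2 dst[0x15+4] := {0xcf,0x42,0x5b,0x72}
#3 dst[0x18+5] := {0x10,0xa1,0x75,0xcf,0xf3}
query mem[0x18]=0x10, mem[0x24]=0xcf, mem[0x11]=0x51

MEM[0x18,0x24,0x11] = 10 cf 51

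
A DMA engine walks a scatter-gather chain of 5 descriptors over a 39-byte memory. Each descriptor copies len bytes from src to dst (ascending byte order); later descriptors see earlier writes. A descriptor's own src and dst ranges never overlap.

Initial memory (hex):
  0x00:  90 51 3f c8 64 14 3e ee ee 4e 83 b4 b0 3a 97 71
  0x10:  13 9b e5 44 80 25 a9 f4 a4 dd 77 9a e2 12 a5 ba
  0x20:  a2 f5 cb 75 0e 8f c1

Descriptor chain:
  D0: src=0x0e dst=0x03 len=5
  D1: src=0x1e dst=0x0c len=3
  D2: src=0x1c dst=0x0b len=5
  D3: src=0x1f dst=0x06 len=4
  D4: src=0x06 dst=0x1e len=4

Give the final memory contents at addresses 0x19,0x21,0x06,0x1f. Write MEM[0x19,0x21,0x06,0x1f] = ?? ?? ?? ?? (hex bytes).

MEM[0x19,0x21,0x06,0x1f] = dd cb ba a2

D0: mem[0x03..0x07] <- [97 71 13 9b e5]
D1: mem[0x0c..0x0e] <- [a5 ba a2]
D2: mem[0x0b..0x0f] <- [e2 12 a5 ba a2]
D3: mem[0x06..0x09] <- [ba a2 f5 cb]
D4: mem[0x1e..0x21] <- [ba a2 f5 cb]
query mem[0x19]=0xdd, mem[0x21]=0xcb, mem[0x06]=0xba, mem[0x1f]=0xa2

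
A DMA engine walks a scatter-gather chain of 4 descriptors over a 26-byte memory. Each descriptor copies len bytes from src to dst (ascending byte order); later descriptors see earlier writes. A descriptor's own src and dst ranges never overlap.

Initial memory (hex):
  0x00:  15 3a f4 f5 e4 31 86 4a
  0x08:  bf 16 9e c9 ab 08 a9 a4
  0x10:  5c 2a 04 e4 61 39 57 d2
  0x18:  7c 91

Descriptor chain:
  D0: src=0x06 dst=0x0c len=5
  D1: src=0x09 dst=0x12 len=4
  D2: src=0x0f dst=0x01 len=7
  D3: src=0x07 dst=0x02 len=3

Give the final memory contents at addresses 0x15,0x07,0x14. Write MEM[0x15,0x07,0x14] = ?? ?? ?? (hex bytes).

D0: mem[0x0c..0x10] <- [86 4a bf 16 9e]
D1: mem[0x12..0x15] <- [16 9e c9 86]
D2: mem[0x01..0x07] <- [16 9e 2a 16 9e c9 86]
D3: mem[0x02..0x04] <- [86 bf 16]
query mem[0x15]=0x86, mem[0x07]=0x86, mem[0x14]=0xc9

MEM[0x15,0x07,0x14] = 86 86 c9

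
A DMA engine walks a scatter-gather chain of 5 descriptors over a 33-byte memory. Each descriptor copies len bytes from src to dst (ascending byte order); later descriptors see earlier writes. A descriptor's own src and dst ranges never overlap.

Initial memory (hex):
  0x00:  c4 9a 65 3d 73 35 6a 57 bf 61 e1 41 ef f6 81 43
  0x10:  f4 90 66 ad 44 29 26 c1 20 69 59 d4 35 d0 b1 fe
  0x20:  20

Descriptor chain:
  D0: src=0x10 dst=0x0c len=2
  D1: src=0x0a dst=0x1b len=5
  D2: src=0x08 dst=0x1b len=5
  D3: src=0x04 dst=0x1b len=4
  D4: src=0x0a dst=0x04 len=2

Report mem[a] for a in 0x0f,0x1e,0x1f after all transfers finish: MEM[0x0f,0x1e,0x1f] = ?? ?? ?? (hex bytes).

MEM[0x0f,0x1e,0x1f] = 43 57 f4

  after D0: wrote 2B at 0x0c = f490
  after D1: wrote 5B at 0x1b = e141f49081
  after D2: wrote 5B at 0x1b = bf61e141f4
  after D3: wrote 4B at 0x1b = 73356a57
  after D4: wrote 2B at 0x04 = e141
query mem[0x0f]=0x43, mem[0x1e]=0x57, mem[0x1f]=0xf4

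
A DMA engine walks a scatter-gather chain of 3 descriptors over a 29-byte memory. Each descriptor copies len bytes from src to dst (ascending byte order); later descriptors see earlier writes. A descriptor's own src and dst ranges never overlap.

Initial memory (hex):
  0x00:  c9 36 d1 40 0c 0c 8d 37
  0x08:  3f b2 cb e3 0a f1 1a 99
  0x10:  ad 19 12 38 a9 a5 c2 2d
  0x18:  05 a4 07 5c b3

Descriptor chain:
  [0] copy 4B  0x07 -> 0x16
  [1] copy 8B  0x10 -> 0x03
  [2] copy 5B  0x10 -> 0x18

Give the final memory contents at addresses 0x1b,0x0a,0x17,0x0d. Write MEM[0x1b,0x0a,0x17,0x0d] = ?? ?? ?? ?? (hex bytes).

MEM[0x1b,0x0a,0x17,0x0d] = 38 3f 3f f1

#0 dst[0x16+4] := {0x37,0x3f,0xb2,0xcb}
#1 dst[0x03+8] := {0xad,0x19,0x12,0x38,0xa9,0xa5,0x37,0x3f}
#2 dst[0x18+5] := {0xad,0x19,0x12,0x38,0xa9}
query mem[0x1b]=0x38, mem[0x0a]=0x3f, mem[0x17]=0x3f, mem[0x0d]=0xf1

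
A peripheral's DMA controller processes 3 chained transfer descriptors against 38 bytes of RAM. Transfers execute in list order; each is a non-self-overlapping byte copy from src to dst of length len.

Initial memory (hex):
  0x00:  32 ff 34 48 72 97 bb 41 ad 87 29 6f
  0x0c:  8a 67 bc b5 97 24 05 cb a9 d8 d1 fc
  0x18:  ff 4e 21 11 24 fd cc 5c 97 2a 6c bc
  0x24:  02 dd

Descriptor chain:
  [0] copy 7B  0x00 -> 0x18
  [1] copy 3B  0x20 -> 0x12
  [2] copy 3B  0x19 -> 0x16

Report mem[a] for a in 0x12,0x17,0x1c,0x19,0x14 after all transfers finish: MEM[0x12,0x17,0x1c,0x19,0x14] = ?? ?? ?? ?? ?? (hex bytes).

D0: mem[0x18..0x1e] <- [32 ff 34 48 72 97 bb]
D1: mem[0x12..0x14] <- [97 2a 6c]
D2: mem[0x16..0x18] <- [ff 34 48]
query mem[0x12]=0x97, mem[0x17]=0x34, mem[0x1c]=0x72, mem[0x19]=0xff, mem[0x14]=0x6c

MEM[0x12,0x17,0x1c,0x19,0x14] = 97 34 72 ff 6c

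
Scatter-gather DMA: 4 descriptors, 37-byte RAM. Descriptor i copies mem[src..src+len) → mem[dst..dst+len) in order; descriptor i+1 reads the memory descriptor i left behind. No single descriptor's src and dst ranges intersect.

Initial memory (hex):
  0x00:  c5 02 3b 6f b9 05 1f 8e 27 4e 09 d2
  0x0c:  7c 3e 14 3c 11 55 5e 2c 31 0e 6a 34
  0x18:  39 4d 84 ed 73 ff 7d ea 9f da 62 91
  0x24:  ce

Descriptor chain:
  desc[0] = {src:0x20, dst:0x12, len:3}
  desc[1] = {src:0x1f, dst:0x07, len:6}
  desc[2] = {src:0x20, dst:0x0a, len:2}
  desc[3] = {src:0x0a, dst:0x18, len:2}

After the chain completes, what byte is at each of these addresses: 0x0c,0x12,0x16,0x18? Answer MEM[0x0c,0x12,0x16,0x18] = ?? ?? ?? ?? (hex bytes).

[0] 0x20->0x12 len=3 : 9f da 62
[1] 0x1f->0x07 len=6 : ea 9f da 62 91 ce
[2] 0x20->0x0a len=2 : 9f da
[3] 0x0a->0x18 len=2 : 9f da
query mem[0x0c]=0xce, mem[0x12]=0x9f, mem[0x16]=0x6a, mem[0x18]=0x9f

MEM[0x0c,0x12,0x16,0x18] = ce 9f 6a 9f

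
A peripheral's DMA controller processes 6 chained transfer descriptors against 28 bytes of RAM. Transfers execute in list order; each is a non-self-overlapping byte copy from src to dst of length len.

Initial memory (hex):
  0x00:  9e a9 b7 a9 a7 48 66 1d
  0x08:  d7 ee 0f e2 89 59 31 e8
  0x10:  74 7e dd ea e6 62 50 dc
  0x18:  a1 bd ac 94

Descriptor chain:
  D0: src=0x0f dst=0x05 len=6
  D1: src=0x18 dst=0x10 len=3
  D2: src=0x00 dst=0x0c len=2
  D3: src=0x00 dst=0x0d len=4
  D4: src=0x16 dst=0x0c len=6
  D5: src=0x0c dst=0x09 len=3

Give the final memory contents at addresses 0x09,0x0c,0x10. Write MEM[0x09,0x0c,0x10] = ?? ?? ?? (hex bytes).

MEM[0x09,0x0c,0x10] = 50 50 ac

  after D0: wrote 6B at 0x05 = e8747eddeae6
  after D1: wrote 3B at 0x10 = a1bdac
  after D2: wrote 2B at 0x0c = 9ea9
  after D3: wrote 4B at 0x0d = 9ea9b7a9
  after D4: wrote 6B at 0x0c = 50dca1bdac94
  after D5: wrote 3B at 0x09 = 50dca1
query mem[0x09]=0x50, mem[0x0c]=0x50, mem[0x10]=0xac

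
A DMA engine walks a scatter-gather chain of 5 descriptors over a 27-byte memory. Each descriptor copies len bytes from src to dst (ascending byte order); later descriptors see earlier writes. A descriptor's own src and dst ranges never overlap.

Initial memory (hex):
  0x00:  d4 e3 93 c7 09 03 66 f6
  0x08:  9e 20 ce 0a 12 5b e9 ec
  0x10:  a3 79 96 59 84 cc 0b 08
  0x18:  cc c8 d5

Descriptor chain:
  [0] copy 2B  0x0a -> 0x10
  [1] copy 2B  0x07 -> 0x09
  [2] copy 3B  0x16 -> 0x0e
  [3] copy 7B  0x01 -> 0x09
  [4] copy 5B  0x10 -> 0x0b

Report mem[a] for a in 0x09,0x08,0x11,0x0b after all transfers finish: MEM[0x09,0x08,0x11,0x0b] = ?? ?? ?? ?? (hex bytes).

MEM[0x09,0x08,0x11,0x0b] = e3 9e 0a cc

[0] 0x0a->0x10 len=2 : ce 0a
[1] 0x07->0x09 len=2 : f6 9e
[2] 0x16->0x0e len=3 : 0b 08 cc
[3] 0x01->0x09 len=7 : e3 93 c7 09 03 66 f6
[4] 0x10->0x0b len=5 : cc 0a 96 59 84
query mem[0x09]=0xe3, mem[0x08]=0x9e, mem[0x11]=0x0a, mem[0x0b]=0xcc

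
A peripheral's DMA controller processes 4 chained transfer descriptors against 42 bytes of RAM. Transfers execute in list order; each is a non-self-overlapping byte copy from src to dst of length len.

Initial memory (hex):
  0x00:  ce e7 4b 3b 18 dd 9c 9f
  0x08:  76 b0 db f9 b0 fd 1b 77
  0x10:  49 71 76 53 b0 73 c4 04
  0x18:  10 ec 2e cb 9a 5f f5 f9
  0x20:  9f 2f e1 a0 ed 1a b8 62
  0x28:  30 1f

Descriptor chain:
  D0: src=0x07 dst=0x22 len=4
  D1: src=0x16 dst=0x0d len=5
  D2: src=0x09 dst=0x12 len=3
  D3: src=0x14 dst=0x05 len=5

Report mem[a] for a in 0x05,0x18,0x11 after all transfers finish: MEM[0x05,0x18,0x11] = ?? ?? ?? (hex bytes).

MEM[0x05,0x18,0x11] = f9 10 2e

  after D0: wrote 4B at 0x22 = 9f76b0db
  after D1: wrote 5B at 0x0d = c40410ec2e
  after D2: wrote 3B at 0x12 = b0dbf9
  after D3: wrote 5B at 0x05 = f973c40410
query mem[0x05]=0xf9, mem[0x18]=0x10, mem[0x11]=0x2e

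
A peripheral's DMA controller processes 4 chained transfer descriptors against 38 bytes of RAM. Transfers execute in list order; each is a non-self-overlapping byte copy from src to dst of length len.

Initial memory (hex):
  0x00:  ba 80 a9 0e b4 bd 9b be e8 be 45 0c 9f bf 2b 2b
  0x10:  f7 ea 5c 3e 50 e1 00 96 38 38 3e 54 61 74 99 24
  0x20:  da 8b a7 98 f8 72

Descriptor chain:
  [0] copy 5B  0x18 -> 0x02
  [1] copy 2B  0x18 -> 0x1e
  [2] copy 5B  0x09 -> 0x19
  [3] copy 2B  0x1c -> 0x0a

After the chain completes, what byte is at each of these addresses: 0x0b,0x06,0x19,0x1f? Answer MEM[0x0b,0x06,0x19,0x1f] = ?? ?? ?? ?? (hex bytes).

MEM[0x0b,0x06,0x19,0x1f] = bf 61 be 38

#0 dst[0x02+5] := {0x38,0x38,0x3e,0x54,0x61}
#1 dst[0x1e+2] := {0x38,0x38}
#2 dst[0x19+5] := {0xbe,0x45,0x0c,0x9f,0xbf}
#3 dst[0x0a+2] := {0x9f,0xbf}
query mem[0x0b]=0xbf, mem[0x06]=0x61, mem[0x19]=0xbe, mem[0x1f]=0x38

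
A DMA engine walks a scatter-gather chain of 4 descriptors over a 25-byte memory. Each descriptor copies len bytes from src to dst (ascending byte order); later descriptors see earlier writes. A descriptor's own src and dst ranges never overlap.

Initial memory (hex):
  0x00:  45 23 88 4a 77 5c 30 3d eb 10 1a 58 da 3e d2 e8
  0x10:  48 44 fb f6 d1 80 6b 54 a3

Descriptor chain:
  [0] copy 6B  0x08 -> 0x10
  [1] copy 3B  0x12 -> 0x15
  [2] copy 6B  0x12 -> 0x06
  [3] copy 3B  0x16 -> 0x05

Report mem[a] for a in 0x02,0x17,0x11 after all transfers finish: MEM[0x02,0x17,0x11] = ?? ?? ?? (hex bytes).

MEM[0x02,0x17,0x11] = 88 da 10

[0] 0x08->0x10 len=6 : eb 10 1a 58 da 3e
[1] 0x12->0x15 len=3 : 1a 58 da
[2] 0x12->0x06 len=6 : 1a 58 da 1a 58 da
[3] 0x16->0x05 len=3 : 58 da a3
query mem[0x02]=0x88, mem[0x17]=0xda, mem[0x11]=0x10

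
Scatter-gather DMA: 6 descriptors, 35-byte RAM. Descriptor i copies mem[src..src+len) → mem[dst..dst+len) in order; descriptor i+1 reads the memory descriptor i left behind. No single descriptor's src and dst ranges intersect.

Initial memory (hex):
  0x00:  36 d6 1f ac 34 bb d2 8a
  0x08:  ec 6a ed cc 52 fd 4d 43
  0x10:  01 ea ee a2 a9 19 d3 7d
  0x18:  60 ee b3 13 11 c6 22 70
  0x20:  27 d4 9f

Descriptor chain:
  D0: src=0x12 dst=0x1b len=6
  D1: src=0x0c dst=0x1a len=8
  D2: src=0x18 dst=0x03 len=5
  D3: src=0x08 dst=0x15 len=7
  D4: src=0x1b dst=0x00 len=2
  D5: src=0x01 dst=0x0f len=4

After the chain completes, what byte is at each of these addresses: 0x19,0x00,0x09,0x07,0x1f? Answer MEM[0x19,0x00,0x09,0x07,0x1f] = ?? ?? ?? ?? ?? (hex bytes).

MEM[0x19,0x00,0x09,0x07,0x1f] = 52 4d 6a 4d ea

#0 dst[0x1b+6] := {0xee,0xa2,0xa9,0x19,0xd3,0x7d}
#1 dst[0x1a+8] := {0x52,0xfd,0x4d,0x43,0x01,0xea,0xee,0xa2}
#2 dst[0x03+5] := {0x60,0xee,0x52,0xfd,0x4d}
#3 dst[0x15+7] := {0xec,0x6a,0xed,0xcc,0x52,0xfd,0x4d}
#4 dst[0x00+2] := {0x4d,0x4d}
#5 dst[0x0f+4] := {0x4d,0x1f,0x60,0xee}
query mem[0x19]=0x52, mem[0x00]=0x4d, mem[0x09]=0x6a, mem[0x07]=0x4d, mem[0x1f]=0xea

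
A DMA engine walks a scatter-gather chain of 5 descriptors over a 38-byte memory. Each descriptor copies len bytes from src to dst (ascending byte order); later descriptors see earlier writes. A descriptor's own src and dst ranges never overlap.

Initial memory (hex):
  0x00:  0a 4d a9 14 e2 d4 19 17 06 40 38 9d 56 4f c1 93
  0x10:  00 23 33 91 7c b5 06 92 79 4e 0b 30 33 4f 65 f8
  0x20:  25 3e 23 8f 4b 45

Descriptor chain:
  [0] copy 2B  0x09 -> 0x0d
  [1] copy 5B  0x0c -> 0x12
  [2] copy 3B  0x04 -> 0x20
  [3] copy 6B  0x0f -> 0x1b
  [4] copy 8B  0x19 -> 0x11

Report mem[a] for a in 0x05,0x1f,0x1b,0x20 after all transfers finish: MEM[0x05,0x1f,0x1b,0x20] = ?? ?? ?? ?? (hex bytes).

  after D0: wrote 2B at 0x0d = 4038
  after D1: wrote 5B at 0x12 = 5640389300
  after D2: wrote 3B at 0x20 = e2d419
  after D3: wrote 6B at 0x1b = 930023564038
  after D4: wrote 8B at 0x11 = 4e0b930023564038
query mem[0x05]=0xd4, mem[0x1f]=0x40, mem[0x1b]=0x93, mem[0x20]=0x38

MEM[0x05,0x1f,0x1b,0x20] = d4 40 93 38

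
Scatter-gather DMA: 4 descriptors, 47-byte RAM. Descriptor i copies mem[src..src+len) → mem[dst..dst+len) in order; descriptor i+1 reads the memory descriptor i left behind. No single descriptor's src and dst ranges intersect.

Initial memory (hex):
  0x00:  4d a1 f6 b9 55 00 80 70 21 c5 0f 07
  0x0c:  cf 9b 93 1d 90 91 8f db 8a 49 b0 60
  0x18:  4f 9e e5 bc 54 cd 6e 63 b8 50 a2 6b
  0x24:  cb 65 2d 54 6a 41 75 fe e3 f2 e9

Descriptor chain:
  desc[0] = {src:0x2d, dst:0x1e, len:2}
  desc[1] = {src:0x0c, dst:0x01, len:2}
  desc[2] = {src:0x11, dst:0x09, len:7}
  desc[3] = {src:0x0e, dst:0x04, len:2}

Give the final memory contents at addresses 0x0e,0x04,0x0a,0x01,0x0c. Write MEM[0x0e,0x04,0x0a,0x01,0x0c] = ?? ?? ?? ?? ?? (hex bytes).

#0 dst[0x1e+2] := {0xf2,0xe9}
#1 dst[0x01+2] := {0xcf,0x9b}
#2 dst[0x09+7] := {0x91,0x8f,0xdb,0x8a,0x49,0xb0,0x60}
#3 dst[0x04+2] := {0xb0,0x60}
query mem[0x0e]=0xb0, mem[0x04]=0xb0, mem[0x0a]=0x8f, mem[0x01]=0xcf, mem[0x0c]=0x8a

MEM[0x0e,0x04,0x0a,0x01,0x0c] = b0 b0 8f cf 8a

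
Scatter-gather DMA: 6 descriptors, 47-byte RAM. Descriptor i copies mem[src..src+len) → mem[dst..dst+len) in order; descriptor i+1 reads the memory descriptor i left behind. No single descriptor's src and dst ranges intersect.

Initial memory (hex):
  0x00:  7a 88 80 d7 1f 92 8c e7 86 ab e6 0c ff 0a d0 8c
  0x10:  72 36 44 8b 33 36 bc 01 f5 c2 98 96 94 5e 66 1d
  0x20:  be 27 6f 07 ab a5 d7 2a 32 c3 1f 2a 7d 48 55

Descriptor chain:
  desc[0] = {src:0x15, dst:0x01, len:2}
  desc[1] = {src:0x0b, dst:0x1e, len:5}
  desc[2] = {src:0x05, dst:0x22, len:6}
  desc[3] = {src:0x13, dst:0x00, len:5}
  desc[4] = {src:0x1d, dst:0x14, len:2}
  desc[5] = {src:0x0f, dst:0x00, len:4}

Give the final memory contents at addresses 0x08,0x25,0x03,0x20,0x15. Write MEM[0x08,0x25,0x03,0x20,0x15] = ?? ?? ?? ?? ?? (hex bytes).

MEM[0x08,0x25,0x03,0x20,0x15] = 86 86 44 0a 0c

#0 dst[0x01+2] := {0x36,0xbc}
#1 dst[0x1e+5] := {0x0c,0xff,0x0a,0xd0,0x8c}
#2 dst[0x22+6] := {0x92,0x8c,0xe7,0x86,0xab,0xe6}
#3 dst[0x00+5] := {0x8b,0x33,0x36,0xbc,0x01}
#4 dst[0x14+2] := {0x5e,0x0c}
#5 dst[0x00+4] := {0x8c,0x72,0x36,0x44}
query mem[0x08]=0x86, mem[0x25]=0x86, mem[0x03]=0x44, mem[0x20]=0x0a, mem[0x15]=0x0c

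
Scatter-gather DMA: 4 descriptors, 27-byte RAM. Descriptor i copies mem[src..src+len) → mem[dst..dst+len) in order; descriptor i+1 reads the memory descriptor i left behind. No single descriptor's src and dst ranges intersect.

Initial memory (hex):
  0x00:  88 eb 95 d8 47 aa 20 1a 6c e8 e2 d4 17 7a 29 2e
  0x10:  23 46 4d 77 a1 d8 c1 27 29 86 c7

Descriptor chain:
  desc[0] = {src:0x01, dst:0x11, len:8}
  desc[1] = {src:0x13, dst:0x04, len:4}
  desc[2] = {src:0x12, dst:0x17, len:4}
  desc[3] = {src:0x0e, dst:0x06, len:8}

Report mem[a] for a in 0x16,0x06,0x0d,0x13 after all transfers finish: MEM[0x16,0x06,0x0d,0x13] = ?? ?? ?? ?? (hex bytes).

MEM[0x16,0x06,0x0d,0x13] = 20 29 aa d8

  after D0: wrote 8B at 0x11 = eb95d847aa201a6c
  after D1: wrote 4B at 0x04 = d847aa20
  after D2: wrote 4B at 0x17 = 95d847aa
  after D3: wrote 8B at 0x06 = 292e23eb95d847aa
query mem[0x16]=0x20, mem[0x06]=0x29, mem[0x0d]=0xaa, mem[0x13]=0xd8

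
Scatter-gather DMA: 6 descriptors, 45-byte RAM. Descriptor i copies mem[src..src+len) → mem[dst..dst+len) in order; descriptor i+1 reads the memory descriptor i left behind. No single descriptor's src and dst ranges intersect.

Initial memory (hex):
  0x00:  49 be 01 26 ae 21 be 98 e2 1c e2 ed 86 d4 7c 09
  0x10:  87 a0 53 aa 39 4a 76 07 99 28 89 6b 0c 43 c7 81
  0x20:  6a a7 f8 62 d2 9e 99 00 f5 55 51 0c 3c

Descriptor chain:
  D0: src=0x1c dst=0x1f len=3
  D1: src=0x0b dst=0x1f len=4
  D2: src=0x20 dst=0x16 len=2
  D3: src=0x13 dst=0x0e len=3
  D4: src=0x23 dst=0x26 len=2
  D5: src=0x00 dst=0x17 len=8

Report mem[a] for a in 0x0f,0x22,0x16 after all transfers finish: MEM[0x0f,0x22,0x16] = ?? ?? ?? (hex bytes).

[0] 0x1c->0x1f len=3 : 0c 43 c7
[1] 0x0b->0x1f len=4 : ed 86 d4 7c
[2] 0x20->0x16 len=2 : 86 d4
[3] 0x13->0x0e len=3 : aa 39 4a
[4] 0x23->0x26 len=2 : 62 d2
[5] 0x00->0x17 len=8 : 49 be 01 26 ae 21 be 98
query mem[0x0f]=0x39, mem[0x22]=0x7c, mem[0x16]=0x86

MEM[0x0f,0x22,0x16] = 39 7c 86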